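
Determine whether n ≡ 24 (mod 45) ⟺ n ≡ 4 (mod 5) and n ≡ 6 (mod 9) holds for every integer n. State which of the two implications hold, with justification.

(⟹) Suppose n ≡ 24 (mod 45); write n = 45j + 24. Since 5 ∣ 45, reducing mod 5 gives n ≡ 24 ≡ 4 (mod 5); since 9 ∣ 45, reducing mod 9 gives n ≡ 24 ≡ 6 (mod 9).

(⟸) Conversely, if n ≡ 4 (mod 5) and n ≡ 6 (mod 9), then by the Chinese remainder theorem n ≡ 24 (mod 45). This is exactly n ≡ 24 (mod 45).

Both directions hold.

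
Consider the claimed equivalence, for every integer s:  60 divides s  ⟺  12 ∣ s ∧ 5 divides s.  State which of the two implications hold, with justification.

Both directions hold.

(⟸) Suppose 12 ∣ s and 5 ∣ s. Any common multiple of 12 and 5 is a multiple of their lcm; here gcd(12, 5) = 1, so lcm(12, 5) = 12·5 = 60, so 60 ∣ s.

(⟹) If 60 ∣ s, write s = 60q. Since 60 = 5·12, s = 12·(5q), so 12 ∣ s; and since 60 = 12·5, s = 5·(12q), so 5 ∣ s.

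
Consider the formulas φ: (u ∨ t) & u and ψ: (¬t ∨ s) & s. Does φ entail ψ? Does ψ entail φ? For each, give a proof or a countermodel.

Both directions fail.

[⇒] This fails. Under t = F, u = T, s = F, the left side is true but the right side is false.

[⇐] This fails. Under t = F, u = F, s = T, the left side is false but the right side is true.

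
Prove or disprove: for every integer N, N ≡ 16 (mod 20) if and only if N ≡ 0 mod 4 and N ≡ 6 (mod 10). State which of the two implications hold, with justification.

Equivalent; both directions hold.

(←) If N ≡ 0 (mod 4) and N ≡ 6 (mod 10), then by the Chinese remainder theorem N ≡ 16 (mod 20). This is exactly N ≡ 16 (mod 20).

(→) Suppose N ≡ 16 (mod 20); write N = 20j + 16. Since 4 ∣ 20, reducing mod 4 gives N ≡ 16 ≡ 0 (mod 4); since 10 ∣ 20, reducing mod 10 gives N ≡ 16 ≡ 6 (mod 10).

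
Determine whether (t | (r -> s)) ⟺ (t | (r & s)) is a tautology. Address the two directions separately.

The forward direction fails; the converse holds.

Converse. Assume the antecedent. If s is true, t | (r -> s) reduces to true regardless of the other variables. If s is false, the antecedent forces (r = F, s = F, t = T) or (r = T, s = F, t = T), and t | (r -> s) holds there. Either way t | (r -> s) holds.

Forward direction. This fails. Under r = F, s = F, t = F, the left side is true but the right side is false.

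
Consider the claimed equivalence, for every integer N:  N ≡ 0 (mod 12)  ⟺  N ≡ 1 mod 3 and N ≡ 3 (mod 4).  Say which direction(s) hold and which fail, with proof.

Both directions fail.

(⟹) This fails: N = 0 gives 0 ≡ 0 (mod 12) but 0 ≡ 0 (mod 3), so the conjunction on the right does not hold.

(⟸) This fails: N = 7 satisfies both congruences on the right (7 ≡ 1 mod 3 and 7 ≡ 3 mod 4) yet 7 ≡ 7 (mod 12), not 0.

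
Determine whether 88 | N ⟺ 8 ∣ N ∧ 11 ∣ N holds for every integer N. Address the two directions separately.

[⇐] Suppose 8 ∣ N and 11 ∣ N. Any common multiple of 8 and 11 is a multiple of their lcm; here gcd(8, 11) = 1, so lcm(8, 11) = 8·11 = 88, so 88 ∣ N.

[⇒] If 88 ∣ N, write N = 88q. Since 88 = 11·8, N = 8·(11q), so 8 ∣ N; and since 88 = 8·11, N = 11·(8q), so 11 ∣ N.

Both directions hold; the statement is true.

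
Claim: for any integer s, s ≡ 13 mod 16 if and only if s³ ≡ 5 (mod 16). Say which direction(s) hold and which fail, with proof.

Both implications hold.

(⇐) Suppose s³ ≡ 5 (mod 16). The only residue r in {0, …, 15} with r³ ≡ 5 (mod 16) is r = 13, so s ≡ 13 (mod 16).

(⇒) Suppose s ≡ 13 mod 16. Write s = 16j + 13. Then (16j + 13)³ = 4096j³ + 9984j² + 8112j + 2197 = 16(256j³ + 624j² + 507j + 137) + 5, so s³ ≡ 5 (mod 16).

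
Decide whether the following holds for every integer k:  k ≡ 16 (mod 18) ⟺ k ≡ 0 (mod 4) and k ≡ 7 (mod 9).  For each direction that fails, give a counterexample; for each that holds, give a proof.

Forward direction. This fails: k = 34 gives 34 ≡ 16 (mod 18) but 34 ≡ 2 (mod 4), so the conjunction on the right does not hold.

Converse. If k ≡ 0 (mod 4) and k ≡ 7 (mod 9), then by the Chinese remainder theorem k ≡ 16 (mod 36). Since 16 ≡ 16 (mod 18) and 18 ∣ 36, we get k ≡ 16 (mod 18).

Only the reverse direction holds.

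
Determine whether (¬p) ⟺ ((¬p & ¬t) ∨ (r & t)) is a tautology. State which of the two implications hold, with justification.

[⇒] This fails. Under t = T, p = F, r = F, the left side is true but the right side is false.

[⇐] This fails. Under t = T, p = T, r = T, the left side is false but the right side is true.

(⇒) fails and (⇐) fails.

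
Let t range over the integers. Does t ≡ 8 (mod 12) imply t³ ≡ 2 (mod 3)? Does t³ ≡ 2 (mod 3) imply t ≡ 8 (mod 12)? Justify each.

Only the forward direction holds.

(→) Suppose t ≡ 8 (mod 12). Then t³ ≡ 8³ = 512 (mod 12), and since 3 ∣ 12, also t³ ≡ 2 (mod 3).

(←) This fails: take t = 2. Then 2³ = 8 ≡ 2 (mod 3), yet 2 ≡ 2 (mod 12), not 8.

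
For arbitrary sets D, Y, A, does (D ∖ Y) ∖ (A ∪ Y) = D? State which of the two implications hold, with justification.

Only the forward inclusion holds.

Reverse inclusion. This inclusion fails. Take D = {1}, Y = {1}, A = ∅; then 1 ∈ D but 1 ∉ (D ∖ Y) ∖ (A ∪ Y).

Forward inclusion. Let x ∈ (D ∖ Y) ∖ (A ∪ Y). Then x ∈ D and x ∉ Y, A, from which x ∈ D.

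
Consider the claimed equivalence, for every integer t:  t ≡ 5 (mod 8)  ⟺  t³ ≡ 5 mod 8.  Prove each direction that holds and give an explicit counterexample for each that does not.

Both directions hold; the statement is true.

(→) Suppose t ≡ 5 (mod 8). Write t = 8j + 5. Then (8j + 5)³ = 512j³ + 960j² + 600j + 125 = 8(64j³ + 120j² + 75j + 15) + 5, so t³ ≡ 5 (mod 8).

(←) Conversely, suppose t³ ≡ 5 (mod 8). The only residue r in {0, …, 7} with r³ ≡ 5 (mod 8) is r = 5, so t ≡ 5 (mod 8).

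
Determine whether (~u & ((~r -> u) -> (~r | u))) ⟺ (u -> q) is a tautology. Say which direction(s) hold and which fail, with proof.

Only the forward direction holds.

(→) Assume the antecedent. If q is true, u -> q reduces to true regardless of the other variables. If q is false, the antecedent forces (q = F, u = F, r = F), and u -> q holds there. Either way u -> q holds.

(←) This fails. Under q = T, u = T, r = F, the left side is false but the right side is true.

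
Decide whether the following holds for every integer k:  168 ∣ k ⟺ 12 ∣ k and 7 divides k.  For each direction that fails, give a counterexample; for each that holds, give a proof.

Only the forward direction holds.

[⇐] This fails: take k = 84. Both 12 ∣ 84 and 7 ∣ 84, yet 84 is not a multiple of 168 (since 84 = 0·168 + 84), so 168 ∤ 84.

[⇒] If 168 ∣ k, write k = 168q. Since 168 = 14·12, k = 12·(14q), so 12 ∣ k; and since 168 = 24·7, k = 7·(24q), so 7 ∣ k.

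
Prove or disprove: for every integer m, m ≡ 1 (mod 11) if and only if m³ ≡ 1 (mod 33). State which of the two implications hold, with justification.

Only the reverse direction holds.

(⟹) This fails: take m = 12. Then 12 ≡ 1 (mod 11), but 12³ = 1728 ≡ 12 (mod 33), not 1.

(⟸) Conversely, the residues r modulo 33 with r³ ≡ 1 (mod 33) are exactly {1}, and each is ≡ 1 (mod 11).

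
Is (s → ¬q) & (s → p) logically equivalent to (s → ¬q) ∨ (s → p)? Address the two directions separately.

[⇐] This fails. Under s = T, p = F, q = F, the left side is false but the right side is true.

[⇒] Assume the antecedent. If s is true, the antecedent forces (s = T, p = T, q = F), and (s → ¬q) ∨ (s → p) holds there. If s is false, (s → ¬q) ∨ (s → p) reduces to true regardless of the other variables. Either way (s → ¬q) ∨ (s → p) holds.

Only the forward direction holds.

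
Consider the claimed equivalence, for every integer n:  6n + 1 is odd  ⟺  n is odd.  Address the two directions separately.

The forward direction fails; the converse holds.

[⇒] This fails: take n = 0. Then 6n + 1 = 1, which is odd, yet n = 0 is even, not odd.

[⇐] Suppose n is odd. Since 6 is even, 6n is even for every n, so 6n + 1 has the same parity as 1, which is odd. Hence 6n + 1 is odd.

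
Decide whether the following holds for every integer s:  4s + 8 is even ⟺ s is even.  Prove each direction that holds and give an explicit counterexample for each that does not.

(⇐) Suppose s is even. Since 4 is even, 4s is even for every s, so 4s + 8 has the same parity as 8, which is even. Hence 4s + 8 is even.

(⇒) This fails: take s = 7. Then 4s + 8 = 36, which is even, yet s = 7 is odd, not even.

Only the converse holds.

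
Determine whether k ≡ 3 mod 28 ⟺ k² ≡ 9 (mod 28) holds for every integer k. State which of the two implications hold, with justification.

(→) Suppose k ≡ 3 mod 28. Write k = 28j + 3. Then (28j + 3)² = 784j² + 168j + 9 = 28(28j² + 6j) + 9, so k² ≡ 9 (mod 28).

(←) This fails: take k = 11. Then 11² = 121 ≡ 9 (mod 28), yet 11 ≡ 11 (mod 28), not 3.

Only the forward direction holds.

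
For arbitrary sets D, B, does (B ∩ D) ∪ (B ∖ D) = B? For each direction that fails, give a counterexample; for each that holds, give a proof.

(⟸) Let x ∈ B. Then either x ∈ B and x ∉ D; or x ∈ D ∩ B. In each case x ∈ (B ∩ D) ∪ (B ∖ D), so B ⊆ (B ∩ D) ∪ (B ∖ D).

(⟹) Let x ∈ (B ∩ D) ∪ (B ∖ D). Then either x ∈ B and x ∉ D; or x ∈ D ∩ B. In each case x ∈ B, so (B ∩ D) ∪ (B ∖ D) ⊆ B.

Both inclusions hold; the sets are equal.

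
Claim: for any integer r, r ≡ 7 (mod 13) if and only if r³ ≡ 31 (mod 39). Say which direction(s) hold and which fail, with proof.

(→) This fails: take r = 20. Then 20 ≡ 7 (mod 13), but 20³ = 8000 ≡ 5 (mod 39), not 31.

(←) This fails: take r = 34. Then 34³ = 39304 ≡ 31 (mod 39), yet 34 ≡ 8 (mod 13), not 7.

(⇒) fails and (⇐) fails.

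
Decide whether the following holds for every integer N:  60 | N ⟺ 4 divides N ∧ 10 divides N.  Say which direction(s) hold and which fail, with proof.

Not equivalent: only (⇒) holds.

(→) If 60 ∣ N, write N = 60q. Since 60 = 15·4, N = 4·(15q), so 4 ∣ N; and since 60 = 6·10, N = 10·(6q), so 10 ∣ N.

(←) This fails: take N = 20. Both 4 ∣ 20 and 10 ∣ 20, yet 20 is not a multiple of 60 (since 20 = 0·60 + 20), so 60 ∤ 20.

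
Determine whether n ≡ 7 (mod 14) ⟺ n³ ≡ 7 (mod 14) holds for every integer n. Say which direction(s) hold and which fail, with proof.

(→) Suppose n ≡ 7 (mod 14). Write n = 14j + 7. Then (14j + 7)³ = 2744j³ + 4116j² + 2058j + 343 = 14(196j³ + 294j² + 147j + 24) + 7, so n³ ≡ 7 (mod 14).

(←) Conversely, suppose n³ ≡ 7 (mod 14). The only residue r in {0, …, 13} with r³ ≡ 7 (mod 14) is r = 7, so n ≡ 7 (mod 14).

Equivalent; both directions hold.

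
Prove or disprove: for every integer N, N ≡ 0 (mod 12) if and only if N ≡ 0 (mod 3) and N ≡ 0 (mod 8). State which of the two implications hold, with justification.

Forward direction. This fails: N = 12 gives 12 ≡ 0 (mod 12) but 12 ≡ 4 (mod 8), so the conjunction on the right does not hold.

Converse. If N ≡ 0 (mod 3) and N ≡ 0 (mod 8), then by the Chinese remainder theorem N ≡ 0 (mod 24). Since 0 ≡ 0 (mod 12) and 12 ∣ 24, we get N ≡ 0 (mod 12).

Not equivalent: only (⇐) holds.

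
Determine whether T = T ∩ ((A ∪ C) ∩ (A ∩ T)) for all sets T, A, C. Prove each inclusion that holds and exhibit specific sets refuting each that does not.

(⊇) Let x ∈ T ∩ ((A ∪ C) ∩ (A ∩ T)). Then either x ∈ T ∩ A and x ∉ C; or x ∈ T ∩ A ∩ C. In each case x ∈ T, so T ∩ ((A ∪ C) ∩ (A ∩ T)) ⊆ T.

(⊆) This inclusion fails. Take T = {1}, A = ∅, C = ∅; then 1 ∈ T but 1 ∉ T ∩ ((A ∪ C) ∩ (A ∩ T)).

(⊆) fails; (⊇) holds.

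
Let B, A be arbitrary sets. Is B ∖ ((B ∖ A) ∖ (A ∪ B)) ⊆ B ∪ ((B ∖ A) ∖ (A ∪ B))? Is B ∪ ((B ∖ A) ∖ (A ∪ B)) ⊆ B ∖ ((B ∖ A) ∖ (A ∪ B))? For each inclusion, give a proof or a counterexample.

(⊇) Let x ∈ B ∪ ((B ∖ A) ∖ (A ∪ B)). Then either x ∈ B and x ∉ A; or x ∈ B ∩ A. In each case x ∈ B ∖ ((B ∖ A) ∖ (A ∪ B)), so B ∪ ((B ∖ A) ∖ (A ∪ B)) ⊆ B ∖ ((B ∖ A) ∖ (A ∪ B)).

(⊆) Let x ∈ B ∖ ((B ∖ A) ∖ (A ∪ B)). Then either x ∈ B and x ∉ A; or x ∈ B ∩ A. In each case x ∈ B ∪ ((B ∖ A) ∖ (A ∪ B)), so B ∖ ((B ∖ A) ∖ (A ∪ B)) ⊆ B ∪ ((B ∖ A) ∖ (A ∪ B)).

Both inclusions hold.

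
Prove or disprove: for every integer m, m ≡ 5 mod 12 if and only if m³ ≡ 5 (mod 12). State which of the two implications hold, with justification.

Equivalent; both directions hold.

Forward direction. Suppose m ≡ 5 mod 12. Write m = 12j + 5. Then (12j + 5)³ = 1728j³ + 2160j² + 900j + 125 = 12(144j³ + 180j² + 75j + 10) + 5, so m³ ≡ 5 (mod 12).

Converse. Suppose m³ ≡ 5 (mod 12). The only residue r in {0, …, 11} with r³ ≡ 5 (mod 12) is r = 5, so m ≡ 5 (mod 12).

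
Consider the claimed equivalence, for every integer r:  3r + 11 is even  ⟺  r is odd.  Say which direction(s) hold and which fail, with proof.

The biconditional holds.

(⇐) Suppose r is odd; write r = 2j + 1. Then 3r + 11 = 3·(2j + 1) + 11 = 2·3j + 14, which is even.

(⇒) Suppose 3r + 11 is even. Since 3 is odd, 3r and r have the same parity, so 3r + 11 ≡ r + 11 (mod 2). As 11 is odd, 3r + 11 is even exactly when r is odd. Thus r is odd.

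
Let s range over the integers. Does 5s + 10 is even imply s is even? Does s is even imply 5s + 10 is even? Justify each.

Equivalent; both directions hold.

(←) Suppose s is even; write s = 2j. Then 5s + 10 = 5·(2j) + 10 = 2·5j + 10, which is even.

(→) Suppose 5s + 10 is even. Since 5 is odd, 5s and s have the same parity, so 5s + 10 ≡ s + 10 (mod 2). As 10 is even, 5s + 10 is even exactly when s is even. Thus s is even.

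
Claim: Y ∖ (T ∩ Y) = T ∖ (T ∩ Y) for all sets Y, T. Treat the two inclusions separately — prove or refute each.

Neither inclusion holds.

(⟹) This inclusion fails. Take Y = {1}, T = ∅; then 1 ∈ Y ∖ (T ∩ Y) but 1 ∉ T ∖ (T ∩ Y).

(⟸) This inclusion fails. Take Y = ∅, T = {1}; then 1 ∈ T ∖ (T ∩ Y) but 1 ∉ Y ∖ (T ∩ Y).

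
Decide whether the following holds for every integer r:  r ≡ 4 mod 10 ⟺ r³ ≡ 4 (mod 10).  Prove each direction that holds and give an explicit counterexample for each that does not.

Both implications hold.

(→) Suppose r ≡ 4 mod 10. Write r = 10j + 4. Then (10j + 4)³ = 1000j³ + 1200j² + 480j + 64 = 10(100j³ + 120j² + 48j + 6) + 4, so r³ ≡ 4 (mod 10).

(←) Conversely, suppose r³ ≡ 4 (mod 10). The only residue r in {0, …, 9} with r³ ≡ 4 (mod 10) is r = 4, so r ≡ 4 (mod 10).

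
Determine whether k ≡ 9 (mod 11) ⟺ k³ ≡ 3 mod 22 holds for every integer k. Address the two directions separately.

Converse. The residues r modulo 22 with r³ ≡ 3 (mod 22) are exactly {9}, and each is ≡ 9 (mod 11).

Forward direction. This fails: take k = 20. Then 20 ≡ 9 (mod 11), but 20³ = 8000 ≡ 14 (mod 22), not 3.

(⇒) fails; (⇐) holds.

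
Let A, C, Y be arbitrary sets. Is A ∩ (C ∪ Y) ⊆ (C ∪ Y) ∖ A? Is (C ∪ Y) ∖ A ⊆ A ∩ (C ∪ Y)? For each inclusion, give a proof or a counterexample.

Both inclusions fail.

(⊆) This inclusion fails. Take A = {1}, C = {1}, Y = ∅; then 1 ∈ A ∩ (C ∪ Y) but 1 ∉ (C ∪ Y) ∖ A.

(⊇) This inclusion fails. Take A = ∅, C = {1}, Y = ∅; then 1 ∈ (C ∪ Y) ∖ A but 1 ∉ A ∩ (C ∪ Y).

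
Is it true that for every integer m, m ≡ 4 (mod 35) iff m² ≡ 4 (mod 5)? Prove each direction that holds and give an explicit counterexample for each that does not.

[⇒] This fails: take m = 4. Then 4 ≡ 4 (mod 35), but 4² = 16 ≡ 1 (mod 5), not 4.

[⇐] This fails: take m = 2. Then 2² = 4 ≡ 4 (mod 5), yet 2 ≡ 2 (mod 35), not 4.

(⇒) fails and (⇐) fails.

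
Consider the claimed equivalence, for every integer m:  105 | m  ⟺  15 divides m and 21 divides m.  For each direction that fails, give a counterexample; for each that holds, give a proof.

[⇒] If 105 ∣ m, write m = 105q. Since 105 = 7·15, m = 15·(7q), so 15 ∣ m; and since 105 = 5·21, m = 21·(5q), so 21 ∣ m.

[⇐] Suppose 15 ∣ m and 21 ∣ m. Any common multiple of 15 and 21 is a multiple of their lcm; here lcm(15, 21) = 15·21/gcd(15, 21) = 315/3 = 105, so 105 ∣ m.

Equivalent; both directions hold.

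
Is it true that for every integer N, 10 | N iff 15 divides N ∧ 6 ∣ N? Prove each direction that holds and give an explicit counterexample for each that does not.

Only the converse holds.

Forward direction. This fails: take N = 10. Certainly 10 ∣ 10, but 15 ∤ 10.

Converse. Suppose 15 ∣ N and 6 ∣ N. Any common multiple of 15 and 6 is a multiple of their lcm; here lcm(15, 6) = 15·6/gcd(15, 6) = 90/3 = 30, so 30 ∣ N. Since 10 ∣ 30, it follows that 10 ∣ N.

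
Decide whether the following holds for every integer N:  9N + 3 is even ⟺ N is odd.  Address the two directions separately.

(⇒) Suppose 9N + 3 is even. Since 9 is odd, 9N and N have the same parity, so 9N + 3 ≡ N + 3 (mod 2). As 3 is odd, 9N + 3 is even exactly when N is odd. Thus N is odd.

(⇐) Conversely, suppose N is odd; write N = 2j + 1. Then 9N + 3 = 9·(2j + 1) + 3 = 2·9j + 12, which is even.

Both directions hold; the statement is true.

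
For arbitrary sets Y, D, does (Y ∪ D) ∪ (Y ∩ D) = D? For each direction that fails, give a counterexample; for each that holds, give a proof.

(⟹) This inclusion fails. Take Y = {1}, D = ∅; then 1 ∈ (Y ∪ D) ∪ (Y ∩ D) but 1 ∉ D.

(⟸) Let x ∈ D. Then either x ∈ D and x ∉ Y; or x ∈ Y ∩ D. In each case x ∈ (Y ∪ D) ∪ (Y ∩ D), so D ⊆ (Y ∪ D) ∪ (Y ∩ D).

Only the reverse inclusion holds.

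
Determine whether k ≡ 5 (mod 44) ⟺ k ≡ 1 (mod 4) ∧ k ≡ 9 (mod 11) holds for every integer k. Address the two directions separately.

Forward direction. This fails: k = 5 gives 5 ≡ 5 (mod 44) but 5 ≡ 5 (mod 11), so the conjunction on the right does not hold.

Converse. This fails: k = 9 satisfies both congruences on the right (9 ≡ 1 mod 4 and 9 ≡ 9 mod 11) yet 9 ≡ 9 (mod 44), not 5.

Both directions fail.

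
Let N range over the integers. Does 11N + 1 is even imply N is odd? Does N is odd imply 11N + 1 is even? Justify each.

(⇒) Suppose 11N + 1 is even. Since 11 is odd, 11N and N have the same parity, so 11N + 1 ≡ N + 1 (mod 2). As 1 is odd, 11N + 1 is even exactly when N is odd. Thus N is odd.

(⇐) Conversely, suppose N is odd; write N = 2j + 1. Then 11N + 1 = 11·(2j + 1) + 1 = 2·11j + 12, which is even.

Both implications hold.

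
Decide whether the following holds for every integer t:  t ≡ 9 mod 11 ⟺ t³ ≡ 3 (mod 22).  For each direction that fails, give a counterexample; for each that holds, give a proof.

Not equivalent: only (⇐) holds.

[⇒] This fails: take t = 20. Then 20 ≡ 9 (mod 11), but 20³ = 8000 ≡ 14 (mod 22), not 3.

[⇐] Conversely, the residues r modulo 22 with r³ ≡ 3 (mod 22) are exactly {9}, and each is ≡ 9 (mod 11).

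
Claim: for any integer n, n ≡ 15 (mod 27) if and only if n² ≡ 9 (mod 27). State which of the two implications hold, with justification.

The forward direction holds; the converse fails.

(⟹) Suppose n ≡ 15 (mod 27). Write n = 27j + 15. Then (27j + 15)² = 729j² + 810j + 225 = 27(27j² + 30j + 8) + 9, so n² ≡ 9 (mod 27).

(⟸) This fails: take n = 3. Then 3² = 9 ≡ 9 (mod 27), yet 3 ≡ 3 (mod 27), not 15.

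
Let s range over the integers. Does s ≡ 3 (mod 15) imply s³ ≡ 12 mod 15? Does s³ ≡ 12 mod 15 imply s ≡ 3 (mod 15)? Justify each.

Forward direction. Suppose s ≡ 3 (mod 15). Write s = 15j + 3. Then (15j + 3)³ = 3375j³ + 2025j² + 405j + 27 = 15(225j³ + 135j² + 27j + 1) + 12, so s³ ≡ 12 (mod 15).

Converse. Suppose s³ ≡ 12 (mod 15). The only residue r in {0, …, 14} with r³ ≡ 12 (mod 15) is r = 3, so s ≡ 3 (mod 15).

Both implications hold.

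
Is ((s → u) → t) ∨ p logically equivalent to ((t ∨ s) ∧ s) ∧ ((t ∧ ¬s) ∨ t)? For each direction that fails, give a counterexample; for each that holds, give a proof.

[⇐] Assume the antecedent. If p is true, ((s → u) → t) ∨ p reduces to true regardless of the other variables. If p is false, the antecedent forces (s = T, p = F, u = F, t = T) or (s = T, p = F, u = T, t = T), and ((s → u) → t) ∨ p holds there. Either way ((s → u) → t) ∨ p holds.

[⇒] This fails. Under s = T, p = F, u = F, t = F, the left side is true but the right side is false.

Only the reverse direction holds.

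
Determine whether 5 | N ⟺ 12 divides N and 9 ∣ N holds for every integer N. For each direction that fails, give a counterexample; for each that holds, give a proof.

Neither implication holds.

(⇒) This fails: take N = 5. Certainly 5 ∣ 5, but 12 ∤ 5.

(⇐) This fails: take N = 36. Both 12 ∣ 36 and 9 ∣ 36, yet 36 is not a multiple of 5 (since 36 = 7·5 + 1), so 5 ∤ 36.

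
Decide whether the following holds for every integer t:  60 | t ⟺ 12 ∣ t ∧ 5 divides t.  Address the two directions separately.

Both implications hold.

(→) If 60 ∣ t, write t = 60q. Since 60 = 5·12, t = 12·(5q), so 12 ∣ t; and since 60 = 12·5, t = 5·(12q), so 5 ∣ t.

(←) Suppose 12 ∣ t and 5 ∣ t. Any common multiple of 12 and 5 is a multiple of their lcm; here gcd(12, 5) = 1, so lcm(12, 5) = 12·5 = 60, so 60 ∣ t.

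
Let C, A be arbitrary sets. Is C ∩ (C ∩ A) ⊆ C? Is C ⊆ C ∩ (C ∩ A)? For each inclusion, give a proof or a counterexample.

(⊆) Let x ∈ C ∩ (C ∩ A). Then x ∈ C ∩ A, from which x ∈ C.

(⊇) This inclusion fails. Take C = {1}, A = ∅; then 1 ∈ C but 1 ∉ C ∩ (C ∩ A).

Only the forward inclusion holds.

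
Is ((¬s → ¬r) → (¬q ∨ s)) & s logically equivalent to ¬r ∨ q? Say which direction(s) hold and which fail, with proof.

Neither direction holds.

(→) This fails. Under r = T, q = F, s = T, the left side is true but the right side is false.

(←) This fails. Under r = F, q = F, s = F, the left side is false but the right side is true.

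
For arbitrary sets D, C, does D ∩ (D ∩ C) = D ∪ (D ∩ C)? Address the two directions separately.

(⊆) holds; (⊇) fails.

(⟸) This inclusion fails. Take D = {1}, C = ∅; then 1 ∈ D ∪ (D ∩ C) but 1 ∉ D ∩ (D ∩ C).

(⟹) Let x ∈ D ∩ (D ∩ C). Then x ∈ D ∩ C, from which x ∈ D ∪ (D ∩ C).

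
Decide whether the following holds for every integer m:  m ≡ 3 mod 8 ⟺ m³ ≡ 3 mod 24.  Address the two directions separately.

Only the converse holds.

(⟹) This fails: take m = 11. Then 11 ≡ 3 (mod 8), but 11³ = 1331 ≡ 11 (mod 24), not 3.

(⟸) Conversely, the residues r modulo 24 with r³ ≡ 3 (mod 24) are exactly {3}, and each is ≡ 3 (mod 8).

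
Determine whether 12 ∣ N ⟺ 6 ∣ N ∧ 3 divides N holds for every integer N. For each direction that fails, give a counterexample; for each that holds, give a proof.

Forward direction. If 12 ∣ N, write N = 12q. Since 12 = 2·6, N = 6·(2q), so 6 ∣ N; and since 12 = 4·3, N = 3·(4q), so 3 ∣ N.

Converse. This fails: take N = 6. Both 6 ∣ 6 and 3 ∣ 6, yet 6 is not a multiple of 12 (since 6 = 0·12 + 6), so 12 ∤ 6.

The forward direction holds; the converse fails.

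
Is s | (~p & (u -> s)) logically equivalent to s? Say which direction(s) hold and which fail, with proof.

Forward direction. This fails. Under u = F, p = F, s = F, the left side is true but the right side is false.

Converse. Assume the antecedent. If u is true, the antecedent forces (u = T, p = F, s = T) or (u = T, p = T, s = T), and s | (~p & (u -> s)) holds there. If u is false, the antecedent forces (u = F, p = F, s = T) or (u = F, p = T, s = T), and s | (~p & (u -> s)) holds there. Either way s | (~p & (u -> s)) holds.

(⇒) fails; (⇐) holds.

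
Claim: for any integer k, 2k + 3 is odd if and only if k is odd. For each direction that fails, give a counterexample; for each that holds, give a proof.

Not equivalent: only (⇐) holds.

[⇒] This fails: take k = 6. Then 2k + 3 = 15, which is odd, yet k = 6 is even, not odd.

[⇐] Suppose k is odd. Since 2 is even, 2k is even for every k, so 2k + 3 has the same parity as 3, which is odd. Hence 2k + 3 is odd.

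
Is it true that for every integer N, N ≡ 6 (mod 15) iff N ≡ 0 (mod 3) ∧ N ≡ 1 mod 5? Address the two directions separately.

(→) Suppose N ≡ 6 (mod 15); write N = 15j + 6. Since 3 ∣ 15, reducing mod 3 gives N ≡ 6 ≡ 0 (mod 3); since 5 ∣ 15, reducing mod 5 gives N ≡ 6 ≡ 1 (mod 5).

(←) Conversely, if N ≡ 0 (mod 3) and N ≡ 1 (mod 5), then by the Chinese remainder theorem N ≡ 6 (mod 15). This is exactly N ≡ 6 (mod 15).

Both directions hold; the statement is true.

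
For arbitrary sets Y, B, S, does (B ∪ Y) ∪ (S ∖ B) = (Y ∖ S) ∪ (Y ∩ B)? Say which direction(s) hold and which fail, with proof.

(⊆) fails; (⊇) holds.

(⟹) This inclusion fails. Take Y = ∅, B = {1}, S = ∅; then 1 ∈ (B ∪ Y) ∪ (S ∖ B) but 1 ∉ (Y ∖ S) ∪ (Y ∩ B).

(⟸) Let x ∈ (Y ∖ S) ∪ (Y ∩ B). Then either x ∈ Y and x ∉ B, S; or x ∈ Y ∩ B and x ∉ S; or x ∈ Y ∩ B ∩ S. In each case x ∈ (B ∪ Y) ∪ (S ∖ B), so (Y ∖ S) ∪ (Y ∩ B) ⊆ (B ∪ Y) ∪ (S ∖ B).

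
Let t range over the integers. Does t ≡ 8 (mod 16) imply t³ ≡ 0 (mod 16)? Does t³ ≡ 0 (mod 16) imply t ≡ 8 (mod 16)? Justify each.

Only the forward direction holds.

(→) Suppose t ≡ 8 (mod 16). Write t = 16j + 8. Then (16j + 8)³ = 4096j³ + 6144j² + 3072j + 512 = 16(256j³ + 384j² + 192j + 32) + 0, so t³ ≡ 0 (mod 16).

(←) This fails: take t = 0. Then 0³ = 0 ≡ 0 (mod 16), yet 0 ≡ 0 (mod 16), not 8.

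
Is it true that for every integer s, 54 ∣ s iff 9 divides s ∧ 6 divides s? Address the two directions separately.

[⇐] This fails: take s = 18. Both 9 ∣ 18 and 6 ∣ 18, yet 18 is not a multiple of 54 (since 18 = 0·54 + 18), so 54 ∤ 18.

[⇒] If 54 ∣ s, write s = 54q. Since 54 = 6·9, s = 9·(6q), so 9 ∣ s; and since 54 = 9·6, s = 6·(9q), so 6 ∣ s.

The forward direction holds; the converse fails.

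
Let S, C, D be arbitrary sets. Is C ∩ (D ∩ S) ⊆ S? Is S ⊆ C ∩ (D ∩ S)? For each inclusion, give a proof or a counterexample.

Forward inclusion. Let x ∈ C ∩ (D ∩ S). Then x ∈ S ∩ C ∩ D, from which x ∈ S.

Reverse inclusion. This inclusion fails. Take S = {1}, C = ∅, D = ∅; then 1 ∈ S but 1 ∉ C ∩ (D ∩ S).

Only the forward inclusion holds.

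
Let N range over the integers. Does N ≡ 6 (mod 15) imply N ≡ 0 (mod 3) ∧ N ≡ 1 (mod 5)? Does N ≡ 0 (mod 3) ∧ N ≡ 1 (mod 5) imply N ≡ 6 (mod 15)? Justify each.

Both directions hold; the statement is true.

Converse. If N ≡ 0 (mod 3) and N ≡ 1 (mod 5), then by the Chinese remainder theorem N ≡ 6 (mod 15). This is exactly N ≡ 6 (mod 15).

Forward direction. Suppose N ≡ 6 (mod 15); write N = 15j + 6. Since 3 ∣ 15, reducing mod 3 gives N ≡ 6 ≡ 0 (mod 3); since 5 ∣ 15, reducing mod 5 gives N ≡ 6 ≡ 1 (mod 5).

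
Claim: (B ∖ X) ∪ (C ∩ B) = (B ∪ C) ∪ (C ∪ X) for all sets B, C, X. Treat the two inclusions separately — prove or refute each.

(⊆) Let x ∈ (B ∖ X) ∪ (C ∩ B). Then either x ∈ B and x ∉ C, X; or x ∈ B ∩ C and x ∉ X; or x ∈ B ∩ C ∩ X. In each case x ∈ (B ∪ C) ∪ (C ∪ X), so (B ∖ X) ∪ (C ∩ B) ⊆ (B ∪ C) ∪ (C ∪ X).

(⊇) This inclusion fails. Take B = ∅, C = {1}, X = ∅; then 1 ∈ (B ∪ C) ∪ (C ∪ X) but 1 ∉ (B ∖ X) ∪ (C ∩ B).

The sets are not equal: only the forward inclusion holds.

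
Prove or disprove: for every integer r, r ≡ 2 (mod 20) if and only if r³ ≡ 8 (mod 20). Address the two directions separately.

(⇒) holds; (⇐) fails.

(⟹) Suppose r ≡ 2 (mod 20). Write r = 20j + 2. Then (20j + 2)³ = 8000j³ + 2400j² + 240j + 8 = 20(400j³ + 120j² + 12j) + 8, so r³ ≡ 8 (mod 20).

(⟸) This fails: take r = 12. Then 12³ = 1728 ≡ 8 (mod 20), yet 12 ≡ 12 (mod 20), not 2.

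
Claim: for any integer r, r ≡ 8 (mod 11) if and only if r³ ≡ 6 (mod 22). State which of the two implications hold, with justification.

The forward direction fails; the converse holds.

[⇐] The residues r modulo 22 with r³ ≡ 6 (mod 22) are exactly {8}, and each is ≡ 8 (mod 11).

[⇒] This fails: take r = 19. Then 19 ≡ 8 (mod 11), but 19³ = 6859 ≡ 17 (mod 22), not 6.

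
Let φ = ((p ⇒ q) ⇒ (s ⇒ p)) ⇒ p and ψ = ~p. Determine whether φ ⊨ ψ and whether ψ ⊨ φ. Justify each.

(⟹) This fails. Under s = F, q = F, p = T, the left side is true but the right side is false.

(⟸) This fails. Under s = F, q = F, p = F, the left side is false but the right side is true.

Neither direction holds.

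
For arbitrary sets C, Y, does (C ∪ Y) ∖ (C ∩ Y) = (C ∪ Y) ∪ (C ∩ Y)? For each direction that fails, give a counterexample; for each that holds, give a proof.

(⟸) This inclusion fails. Take C = {1}, Y = {1}; then 1 ∈ (C ∪ Y) ∪ (C ∩ Y) but 1 ∉ (C ∪ Y) ∖ (C ∩ Y).

(⟹) Let x ∈ (C ∪ Y) ∖ (C ∩ Y). Then either x ∈ C and x ∉ Y; or x ∈ Y and x ∉ C. In each case x ∈ (C ∪ Y) ∪ (C ∩ Y), so (C ∪ Y) ∖ (C ∩ Y) ⊆ (C ∪ Y) ∪ (C ∩ Y).

(⊆) holds; (⊇) fails.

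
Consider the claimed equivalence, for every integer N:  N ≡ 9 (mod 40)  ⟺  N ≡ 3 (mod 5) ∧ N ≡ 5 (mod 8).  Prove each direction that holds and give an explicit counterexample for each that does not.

[⇒] This fails: N = 9 gives 9 ≡ 9 (mod 40) but 9 ≡ 4 (mod 5), so the conjunction on the right does not hold.

[⇐] This fails: N = 13 satisfies both congruences on the right (13 ≡ 3 mod 5 and 13 ≡ 5 mod 8) yet 13 ≡ 13 (mod 40), not 9.

Neither direction holds.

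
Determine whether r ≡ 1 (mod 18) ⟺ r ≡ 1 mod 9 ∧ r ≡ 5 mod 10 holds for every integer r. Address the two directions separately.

(⇒) fails; (⇐) holds.

(→) This fails: r = 1 gives 1 ≡ 1 (mod 18) but 1 ≡ 1 (mod 10), so the conjunction on the right does not hold.

(←) Conversely, if r ≡ 1 (mod 9) and r ≡ 5 (mod 10), then by the Chinese remainder theorem r ≡ 55 (mod 90). Since 55 ≡ 1 (mod 18) and 18 ∣ 90, we get r ≡ 1 (mod 18).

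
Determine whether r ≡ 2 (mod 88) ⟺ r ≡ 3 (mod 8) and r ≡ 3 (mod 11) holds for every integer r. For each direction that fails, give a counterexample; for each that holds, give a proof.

Neither direction holds.

(→) This fails: r = 2 gives 2 ≡ 2 (mod 88) but 2 ≡ 2 (mod 8), so the conjunction on the right does not hold.

(←) This fails: r = 3 satisfies both congruences on the right (3 ≡ 3 mod 8 and 3 ≡ 3 mod 11) yet 3 ≡ 3 (mod 88), not 2.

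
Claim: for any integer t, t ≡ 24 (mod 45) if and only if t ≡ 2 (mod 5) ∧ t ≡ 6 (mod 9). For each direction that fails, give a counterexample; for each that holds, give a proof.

[⇒] This fails: t = 24 gives 24 ≡ 24 (mod 45) but 24 ≡ 4 (mod 5), so the conjunction on the right does not hold.

[⇐] This fails: t = 42 satisfies both congruences on the right (42 ≡ 2 mod 5 and 42 ≡ 6 mod 9) yet 42 ≡ 42 (mod 45), not 24.

Neither direction holds.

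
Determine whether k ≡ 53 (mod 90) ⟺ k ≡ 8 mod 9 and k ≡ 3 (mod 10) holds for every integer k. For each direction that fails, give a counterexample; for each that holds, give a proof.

Converse. If k ≡ 8 (mod 9) and k ≡ 3 (mod 10), then by the Chinese remainder theorem k ≡ 53 (mod 90). This is exactly k ≡ 53 (mod 90).

Forward direction. Suppose k ≡ 53 (mod 90); write k = 90j + 53. Since 9 ∣ 90, reducing mod 9 gives k ≡ 53 ≡ 8 (mod 9); since 10 ∣ 90, reducing mod 10 gives k ≡ 53 ≡ 3 (mod 10).

Both directions hold; the statement is true.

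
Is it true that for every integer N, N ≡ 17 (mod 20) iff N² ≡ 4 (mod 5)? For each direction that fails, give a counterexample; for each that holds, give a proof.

Only the forward direction holds.

(⇒) Suppose N ≡ 17 (mod 20). Then N² ≡ 17² = 289 (mod 20), and since 5 ∣ 20, also N² ≡ 4 (mod 5).

(⇐) This fails: take N = 2. Then 2² = 4 ≡ 4 (mod 5), yet 2 ≡ 2 (mod 20), not 17.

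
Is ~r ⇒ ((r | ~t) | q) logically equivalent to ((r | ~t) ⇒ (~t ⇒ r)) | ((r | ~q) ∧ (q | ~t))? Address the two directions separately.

Both directions fail.

(→) This fails. Under q = T, t = F, r = F, the left side is true but the right side is false.

(←) This fails. Under q = F, t = T, r = F, the left side is false but the right side is true.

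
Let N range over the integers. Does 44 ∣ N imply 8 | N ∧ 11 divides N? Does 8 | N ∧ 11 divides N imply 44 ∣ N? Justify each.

(⇒) fails; (⇐) holds.

Forward direction. This fails: take N = 44. Certainly 44 ∣ 44, but 8 ∤ 44.

Converse. Suppose 8 ∣ N and 11 ∣ N. Any common multiple of 8 and 11 is a multiple of their lcm; here gcd(8, 11) = 1, so lcm(8, 11) = 8·11 = 88, so 88 ∣ N. Since 44 ∣ 88, it follows that 44 ∣ N.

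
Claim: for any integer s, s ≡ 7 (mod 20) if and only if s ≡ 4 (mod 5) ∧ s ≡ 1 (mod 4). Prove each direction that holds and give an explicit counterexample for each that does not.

(⇒) fails and (⇐) fails.

(⟹) This fails: s = 7 gives 7 ≡ 7 (mod 20) but 7 ≡ 2 (mod 5), so the conjunction on the right does not hold.

(⟸) This fails: s = 9 satisfies both congruences on the right (9 ≡ 4 mod 5 and 9 ≡ 1 mod 4) yet 9 ≡ 9 (mod 20), not 7.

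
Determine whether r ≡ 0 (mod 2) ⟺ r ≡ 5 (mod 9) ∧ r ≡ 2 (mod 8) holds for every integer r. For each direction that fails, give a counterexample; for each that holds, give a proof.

Only the reverse direction holds.

Forward direction. This fails: r = 0 gives 0 ≡ 0 (mod 2) but 0 ≡ 0 (mod 9), so the conjunction on the right does not hold.

Converse. If r ≡ 5 (mod 9) and r ≡ 2 (mod 8), then by the Chinese remainder theorem r ≡ 50 (mod 72). Since 50 ≡ 0 (mod 2) and 2 ∣ 72, we get r ≡ 0 (mod 2).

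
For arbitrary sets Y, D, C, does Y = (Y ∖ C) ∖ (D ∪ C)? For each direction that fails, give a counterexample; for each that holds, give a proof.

Forward inclusion. This inclusion fails. Take Y = {1}, D = {1}, C = ∅; then 1 ∈ Y but 1 ∉ (Y ∖ C) ∖ (D ∪ C).

Reverse inclusion. Let x ∈ (Y ∖ C) ∖ (D ∪ C). Then x ∈ Y and x ∉ D, C, from which x ∈ Y.

Only the reverse inclusion holds.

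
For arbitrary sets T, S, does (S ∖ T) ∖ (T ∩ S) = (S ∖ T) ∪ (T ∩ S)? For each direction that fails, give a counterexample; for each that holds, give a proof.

(⟹) Let x ∈ (S ∖ T) ∖ (T ∩ S). Then x ∈ S and x ∉ T, from which x ∈ (S ∖ T) ∪ (T ∩ S).

(⟸) This inclusion fails. Take T = {1}, S = {1}; then 1 ∈ (S ∖ T) ∪ (T ∩ S) but 1 ∉ (S ∖ T) ∖ (T ∩ S).

The sets are not equal: only the forward inclusion holds.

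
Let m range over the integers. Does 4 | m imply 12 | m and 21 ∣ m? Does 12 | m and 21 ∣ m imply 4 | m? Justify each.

(←) Suppose 12 ∣ m and 21 ∣ m. Any common multiple of 12 and 21 is a multiple of their lcm; here lcm(12, 21) = 12·21/gcd(12, 21) = 252/3 = 84, so 84 ∣ m. Since 4 ∣ 84, it follows that 4 ∣ m.

(→) This fails: take m = 4. Certainly 4 ∣ 4, but 12 ∤ 4.

Only the converse holds.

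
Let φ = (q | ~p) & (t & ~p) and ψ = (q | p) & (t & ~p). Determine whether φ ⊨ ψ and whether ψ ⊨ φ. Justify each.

(→) This fails. Under q = F, t = T, p = F, the left side is true but the right side is false.

(←) Assume the antecedent. If q is true, the antecedent forces (q = T, t = T, p = F), and (q | ~p) & (t & ~p) holds there. If q is false, the antecedent cannot hold. Either way (q | ~p) & (t & ~p) holds.

Only the reverse direction holds.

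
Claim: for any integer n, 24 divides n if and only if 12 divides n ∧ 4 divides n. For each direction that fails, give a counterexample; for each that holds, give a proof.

[⇐] This fails: take n = 12. Both 12 ∣ 12 and 4 ∣ 12, yet 12 is not a multiple of 24 (since 12 = 0·24 + 12), so 24 ∤ 12.

[⇒] If 24 ∣ n, write n = 24q. Since 24 = 2·12, n = 12·(2q), so 12 ∣ n; and since 24 = 6·4, n = 4·(6q), so 4 ∣ n.

Only the forward implication holds.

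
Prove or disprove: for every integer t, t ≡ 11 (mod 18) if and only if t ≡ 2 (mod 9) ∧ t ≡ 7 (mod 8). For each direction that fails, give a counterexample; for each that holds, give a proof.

(⇒) fails; (⇐) holds.

Forward direction. This fails: t = 65 gives 65 ≡ 11 (mod 18) but 65 ≡ 1 (mod 8), so the conjunction on the right does not hold.

Converse. If t ≡ 2 (mod 9) and t ≡ 7 (mod 8), then by the Chinese remainder theorem t ≡ 47 (mod 72). Since 47 ≡ 11 (mod 18) and 18 ∣ 72, we get t ≡ 11 (mod 18).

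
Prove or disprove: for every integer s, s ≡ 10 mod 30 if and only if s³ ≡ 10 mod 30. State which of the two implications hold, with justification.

The biconditional holds.

[⇒] Suppose s ≡ 10 mod 30. Write s = 30j + 10. Then (30j + 10)³ = 27000j³ + 27000j² + 9000j + 1000 = 30(900j³ + 900j² + 300j + 33) + 10, so s³ ≡ 10 (mod 30).

[⇐] Conversely, suppose s³ ≡ 10 (mod 30). The only residue r in {0, …, 29} with r³ ≡ 10 (mod 30) is r = 10, so s ≡ 10 (mod 30).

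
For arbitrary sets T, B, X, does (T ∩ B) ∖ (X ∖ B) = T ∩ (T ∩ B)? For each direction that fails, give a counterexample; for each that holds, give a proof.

The two sets are equal.

(⊆) Let x ∈ (T ∩ B) ∖ (X ∖ B). Then either x ∈ T ∩ B and x ∉ X; or x ∈ T ∩ B ∩ X. In each case x ∈ T ∩ (T ∩ B), so (T ∩ B) ∖ (X ∖ B) ⊆ T ∩ (T ∩ B).

(⊇) Let x ∈ T ∩ (T ∩ B). Then either x ∈ T ∩ B and x ∉ X; or x ∈ T ∩ B ∩ X. In each case x ∈ (T ∩ B) ∖ (X ∖ B), so T ∩ (T ∩ B) ⊆ (T ∩ B) ∖ (X ∖ B).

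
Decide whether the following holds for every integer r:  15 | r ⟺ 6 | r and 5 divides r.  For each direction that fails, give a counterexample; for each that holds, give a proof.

(←) Suppose 6 ∣ r and 5 ∣ r. Any common multiple of 6 and 5 is a multiple of their lcm; here gcd(6, 5) = 1, so lcm(6, 5) = 6·5 = 30, so 30 ∣ r. Since 15 ∣ 30, it follows that 15 ∣ r.

(→) This fails: take r = 15. Certainly 15 ∣ 15, but 6 ∤ 15.

Not equivalent: only (⇐) holds.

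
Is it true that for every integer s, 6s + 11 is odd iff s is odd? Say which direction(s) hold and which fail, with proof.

(⇒) fails; (⇐) holds.

(⇐) Suppose s is odd. Since 6 is even, 6s is even for every s, so 6s + 11 has the same parity as 11, which is odd. Hence 6s + 11 is odd.

(⇒) This fails: take s = 6. Then 6s + 11 = 47, which is odd, yet s = 6 is even, not odd.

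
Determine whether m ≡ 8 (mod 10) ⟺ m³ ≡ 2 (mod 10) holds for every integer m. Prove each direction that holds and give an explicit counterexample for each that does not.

Both directions hold.

(→) Suppose m ≡ 8 (mod 10). Write m = 10j + 8. Then (10j + 8)³ = 1000j³ + 2400j² + 1920j + 512 = 10(100j³ + 240j² + 192j + 51) + 2, so m³ ≡ 2 (mod 10).

(←) For the converse, argue contrapositively. If m ≢ 8 (mod 10), then m is congruent to one of 0, 1, 2, 3, 4, 5, 6, 7, 9 modulo 10, and these give m³ ≡ 0, 1, 8, 7, 4, 5, 6, 3, 9 respectively — never 2.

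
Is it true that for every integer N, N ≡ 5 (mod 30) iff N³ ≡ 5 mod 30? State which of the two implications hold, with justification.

[⇒] Suppose N ≡ 5 (mod 30). Write N = 30j + 5. Then (30j + 5)³ = 27000j³ + 13500j² + 2250j + 125 = 30(900j³ + 450j² + 75j + 4) + 5, so N³ ≡ 5 (mod 30).

[⇐] Conversely, suppose N³ ≡ 5 (mod 30). The only residue r in {0, …, 29} with r³ ≡ 5 (mod 30) is r = 5, so N ≡ 5 (mod 30).

Equivalent; both directions hold.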